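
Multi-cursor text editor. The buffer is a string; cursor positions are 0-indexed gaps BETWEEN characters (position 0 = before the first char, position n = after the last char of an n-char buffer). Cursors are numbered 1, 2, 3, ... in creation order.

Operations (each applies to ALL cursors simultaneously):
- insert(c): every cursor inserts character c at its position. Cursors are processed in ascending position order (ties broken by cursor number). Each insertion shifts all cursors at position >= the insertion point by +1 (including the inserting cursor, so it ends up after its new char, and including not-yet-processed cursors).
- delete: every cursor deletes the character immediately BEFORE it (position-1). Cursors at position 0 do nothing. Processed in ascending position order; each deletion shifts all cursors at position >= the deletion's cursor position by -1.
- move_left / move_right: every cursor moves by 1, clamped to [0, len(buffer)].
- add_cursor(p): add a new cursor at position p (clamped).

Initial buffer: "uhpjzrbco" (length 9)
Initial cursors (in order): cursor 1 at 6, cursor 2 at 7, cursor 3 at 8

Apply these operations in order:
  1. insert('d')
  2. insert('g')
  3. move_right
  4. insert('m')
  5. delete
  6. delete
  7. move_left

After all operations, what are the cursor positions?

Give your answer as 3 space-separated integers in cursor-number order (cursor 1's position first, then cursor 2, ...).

After op 1 (insert('d')): buffer="uhpjzrdbdcdo" (len 12), cursors c1@7 c2@9 c3@11, authorship ......1.2.3.
After op 2 (insert('g')): buffer="uhpjzrdgbdgcdgo" (len 15), cursors c1@8 c2@11 c3@14, authorship ......11.22.33.
After op 3 (move_right): buffer="uhpjzrdgbdgcdgo" (len 15), cursors c1@9 c2@12 c3@15, authorship ......11.22.33.
After op 4 (insert('m')): buffer="uhpjzrdgbmdgcmdgom" (len 18), cursors c1@10 c2@14 c3@18, authorship ......11.122.233.3
After op 5 (delete): buffer="uhpjzrdgbdgcdgo" (len 15), cursors c1@9 c2@12 c3@15, authorship ......11.22.33.
After op 6 (delete): buffer="uhpjzrdgdgdg" (len 12), cursors c1@8 c2@10 c3@12, authorship ......112233
After op 7 (move_left): buffer="uhpjzrdgdgdg" (len 12), cursors c1@7 c2@9 c3@11, authorship ......112233

Answer: 7 9 11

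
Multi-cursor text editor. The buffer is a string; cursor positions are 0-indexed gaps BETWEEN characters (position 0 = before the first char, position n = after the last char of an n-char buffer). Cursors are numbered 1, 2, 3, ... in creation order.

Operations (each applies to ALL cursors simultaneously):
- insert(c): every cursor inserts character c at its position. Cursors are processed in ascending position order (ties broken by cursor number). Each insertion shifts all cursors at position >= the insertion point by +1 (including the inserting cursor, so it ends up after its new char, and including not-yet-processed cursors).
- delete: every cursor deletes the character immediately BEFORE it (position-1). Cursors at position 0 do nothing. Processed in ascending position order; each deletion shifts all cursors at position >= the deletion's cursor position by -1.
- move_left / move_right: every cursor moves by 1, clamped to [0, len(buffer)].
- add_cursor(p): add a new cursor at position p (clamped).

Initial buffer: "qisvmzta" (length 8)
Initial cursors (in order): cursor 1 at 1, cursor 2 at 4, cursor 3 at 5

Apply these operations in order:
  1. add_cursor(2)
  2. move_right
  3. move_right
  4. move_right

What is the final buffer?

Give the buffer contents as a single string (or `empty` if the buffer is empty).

After op 1 (add_cursor(2)): buffer="qisvmzta" (len 8), cursors c1@1 c4@2 c2@4 c3@5, authorship ........
After op 2 (move_right): buffer="qisvmzta" (len 8), cursors c1@2 c4@3 c2@5 c3@6, authorship ........
After op 3 (move_right): buffer="qisvmzta" (len 8), cursors c1@3 c4@4 c2@6 c3@7, authorship ........
After op 4 (move_right): buffer="qisvmzta" (len 8), cursors c1@4 c4@5 c2@7 c3@8, authorship ........

Answer: qisvmzta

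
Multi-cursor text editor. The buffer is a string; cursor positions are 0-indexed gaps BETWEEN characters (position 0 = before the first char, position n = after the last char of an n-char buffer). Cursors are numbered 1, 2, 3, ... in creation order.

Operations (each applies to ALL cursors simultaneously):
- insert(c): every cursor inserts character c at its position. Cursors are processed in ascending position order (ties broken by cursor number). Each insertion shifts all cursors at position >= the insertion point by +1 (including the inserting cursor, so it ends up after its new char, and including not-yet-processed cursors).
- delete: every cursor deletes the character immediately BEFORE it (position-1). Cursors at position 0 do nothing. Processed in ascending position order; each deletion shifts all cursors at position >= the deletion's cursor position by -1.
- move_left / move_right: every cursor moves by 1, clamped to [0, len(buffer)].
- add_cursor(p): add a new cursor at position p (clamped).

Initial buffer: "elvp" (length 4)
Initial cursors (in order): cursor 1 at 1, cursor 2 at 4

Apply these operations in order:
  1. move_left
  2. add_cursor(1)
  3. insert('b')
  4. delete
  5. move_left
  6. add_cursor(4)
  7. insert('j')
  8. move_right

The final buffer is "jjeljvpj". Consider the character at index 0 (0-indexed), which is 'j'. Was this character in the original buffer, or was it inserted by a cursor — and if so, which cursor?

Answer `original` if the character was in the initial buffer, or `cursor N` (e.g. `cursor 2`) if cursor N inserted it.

After op 1 (move_left): buffer="elvp" (len 4), cursors c1@0 c2@3, authorship ....
After op 2 (add_cursor(1)): buffer="elvp" (len 4), cursors c1@0 c3@1 c2@3, authorship ....
After op 3 (insert('b')): buffer="beblvbp" (len 7), cursors c1@1 c3@3 c2@6, authorship 1.3..2.
After op 4 (delete): buffer="elvp" (len 4), cursors c1@0 c3@1 c2@3, authorship ....
After op 5 (move_left): buffer="elvp" (len 4), cursors c1@0 c3@0 c2@2, authorship ....
After op 6 (add_cursor(4)): buffer="elvp" (len 4), cursors c1@0 c3@0 c2@2 c4@4, authorship ....
After op 7 (insert('j')): buffer="jjeljvpj" (len 8), cursors c1@2 c3@2 c2@5 c4@8, authorship 13..2..4
After op 8 (move_right): buffer="jjeljvpj" (len 8), cursors c1@3 c3@3 c2@6 c4@8, authorship 13..2..4
Authorship (.=original, N=cursor N): 1 3 . . 2 . . 4
Index 0: author = 1

Answer: cursor 1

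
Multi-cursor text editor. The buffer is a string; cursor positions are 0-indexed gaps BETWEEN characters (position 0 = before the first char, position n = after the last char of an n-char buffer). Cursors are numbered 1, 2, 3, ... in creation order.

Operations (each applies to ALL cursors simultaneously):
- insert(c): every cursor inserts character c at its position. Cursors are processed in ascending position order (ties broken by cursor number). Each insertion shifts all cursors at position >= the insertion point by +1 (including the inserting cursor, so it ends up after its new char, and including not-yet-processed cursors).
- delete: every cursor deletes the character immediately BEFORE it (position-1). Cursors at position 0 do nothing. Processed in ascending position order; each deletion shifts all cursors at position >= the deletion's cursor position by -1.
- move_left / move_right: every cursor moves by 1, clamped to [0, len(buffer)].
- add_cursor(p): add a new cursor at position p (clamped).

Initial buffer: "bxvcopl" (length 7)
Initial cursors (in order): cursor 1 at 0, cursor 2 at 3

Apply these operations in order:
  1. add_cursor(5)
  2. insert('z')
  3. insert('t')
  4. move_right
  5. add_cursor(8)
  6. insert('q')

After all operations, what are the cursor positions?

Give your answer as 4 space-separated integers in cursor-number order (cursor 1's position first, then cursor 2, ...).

Answer: 4 11 16 11

Derivation:
After op 1 (add_cursor(5)): buffer="bxvcopl" (len 7), cursors c1@0 c2@3 c3@5, authorship .......
After op 2 (insert('z')): buffer="zbxvzcozpl" (len 10), cursors c1@1 c2@5 c3@8, authorship 1...2..3..
After op 3 (insert('t')): buffer="ztbxvztcoztpl" (len 13), cursors c1@2 c2@7 c3@11, authorship 11...22..33..
After op 4 (move_right): buffer="ztbxvztcoztpl" (len 13), cursors c1@3 c2@8 c3@12, authorship 11...22..33..
After op 5 (add_cursor(8)): buffer="ztbxvztcoztpl" (len 13), cursors c1@3 c2@8 c4@8 c3@12, authorship 11...22..33..
After op 6 (insert('q')): buffer="ztbqxvztcqqoztpql" (len 17), cursors c1@4 c2@11 c4@11 c3@16, authorship 11.1..22.24.33.3.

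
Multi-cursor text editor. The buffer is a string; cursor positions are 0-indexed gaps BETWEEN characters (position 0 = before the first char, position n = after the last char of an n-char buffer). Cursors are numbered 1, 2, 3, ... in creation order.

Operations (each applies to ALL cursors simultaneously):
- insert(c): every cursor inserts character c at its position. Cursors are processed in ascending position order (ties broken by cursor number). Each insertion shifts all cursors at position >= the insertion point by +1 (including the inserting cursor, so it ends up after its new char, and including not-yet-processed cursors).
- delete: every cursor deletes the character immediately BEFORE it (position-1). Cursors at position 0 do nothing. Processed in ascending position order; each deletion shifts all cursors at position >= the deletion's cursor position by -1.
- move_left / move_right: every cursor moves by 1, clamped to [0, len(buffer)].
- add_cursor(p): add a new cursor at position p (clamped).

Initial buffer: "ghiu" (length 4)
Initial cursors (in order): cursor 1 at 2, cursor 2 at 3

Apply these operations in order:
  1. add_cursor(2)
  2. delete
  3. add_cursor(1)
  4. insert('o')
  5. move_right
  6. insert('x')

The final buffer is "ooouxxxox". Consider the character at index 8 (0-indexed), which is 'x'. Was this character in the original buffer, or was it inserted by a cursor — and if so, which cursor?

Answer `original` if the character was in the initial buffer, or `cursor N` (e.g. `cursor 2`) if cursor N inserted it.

After op 1 (add_cursor(2)): buffer="ghiu" (len 4), cursors c1@2 c3@2 c2@3, authorship ....
After op 2 (delete): buffer="u" (len 1), cursors c1@0 c2@0 c3@0, authorship .
After op 3 (add_cursor(1)): buffer="u" (len 1), cursors c1@0 c2@0 c3@0 c4@1, authorship .
After op 4 (insert('o')): buffer="ooouo" (len 5), cursors c1@3 c2@3 c3@3 c4@5, authorship 123.4
After op 5 (move_right): buffer="ooouo" (len 5), cursors c1@4 c2@4 c3@4 c4@5, authorship 123.4
After op 6 (insert('x')): buffer="ooouxxxox" (len 9), cursors c1@7 c2@7 c3@7 c4@9, authorship 123.12344
Authorship (.=original, N=cursor N): 1 2 3 . 1 2 3 4 4
Index 8: author = 4

Answer: cursor 4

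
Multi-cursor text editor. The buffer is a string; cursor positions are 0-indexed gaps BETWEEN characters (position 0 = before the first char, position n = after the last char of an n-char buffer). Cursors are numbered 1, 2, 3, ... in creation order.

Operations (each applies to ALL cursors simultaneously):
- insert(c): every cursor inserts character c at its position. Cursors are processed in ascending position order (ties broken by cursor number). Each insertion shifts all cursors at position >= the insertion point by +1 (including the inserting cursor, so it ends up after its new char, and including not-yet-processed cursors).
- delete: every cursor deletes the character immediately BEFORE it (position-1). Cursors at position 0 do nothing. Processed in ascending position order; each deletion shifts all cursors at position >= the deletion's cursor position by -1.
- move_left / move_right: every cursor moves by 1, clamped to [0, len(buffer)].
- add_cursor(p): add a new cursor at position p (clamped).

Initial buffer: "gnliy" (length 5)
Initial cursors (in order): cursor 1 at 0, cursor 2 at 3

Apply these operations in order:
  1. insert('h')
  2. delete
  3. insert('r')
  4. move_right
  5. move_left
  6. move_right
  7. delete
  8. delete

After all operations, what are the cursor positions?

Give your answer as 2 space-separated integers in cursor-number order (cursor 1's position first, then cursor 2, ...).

Answer: 0 2

Derivation:
After op 1 (insert('h')): buffer="hgnlhiy" (len 7), cursors c1@1 c2@5, authorship 1...2..
After op 2 (delete): buffer="gnliy" (len 5), cursors c1@0 c2@3, authorship .....
After op 3 (insert('r')): buffer="rgnlriy" (len 7), cursors c1@1 c2@5, authorship 1...2..
After op 4 (move_right): buffer="rgnlriy" (len 7), cursors c1@2 c2@6, authorship 1...2..
After op 5 (move_left): buffer="rgnlriy" (len 7), cursors c1@1 c2@5, authorship 1...2..
After op 6 (move_right): buffer="rgnlriy" (len 7), cursors c1@2 c2@6, authorship 1...2..
After op 7 (delete): buffer="rnlry" (len 5), cursors c1@1 c2@4, authorship 1..2.
After op 8 (delete): buffer="nly" (len 3), cursors c1@0 c2@2, authorship ...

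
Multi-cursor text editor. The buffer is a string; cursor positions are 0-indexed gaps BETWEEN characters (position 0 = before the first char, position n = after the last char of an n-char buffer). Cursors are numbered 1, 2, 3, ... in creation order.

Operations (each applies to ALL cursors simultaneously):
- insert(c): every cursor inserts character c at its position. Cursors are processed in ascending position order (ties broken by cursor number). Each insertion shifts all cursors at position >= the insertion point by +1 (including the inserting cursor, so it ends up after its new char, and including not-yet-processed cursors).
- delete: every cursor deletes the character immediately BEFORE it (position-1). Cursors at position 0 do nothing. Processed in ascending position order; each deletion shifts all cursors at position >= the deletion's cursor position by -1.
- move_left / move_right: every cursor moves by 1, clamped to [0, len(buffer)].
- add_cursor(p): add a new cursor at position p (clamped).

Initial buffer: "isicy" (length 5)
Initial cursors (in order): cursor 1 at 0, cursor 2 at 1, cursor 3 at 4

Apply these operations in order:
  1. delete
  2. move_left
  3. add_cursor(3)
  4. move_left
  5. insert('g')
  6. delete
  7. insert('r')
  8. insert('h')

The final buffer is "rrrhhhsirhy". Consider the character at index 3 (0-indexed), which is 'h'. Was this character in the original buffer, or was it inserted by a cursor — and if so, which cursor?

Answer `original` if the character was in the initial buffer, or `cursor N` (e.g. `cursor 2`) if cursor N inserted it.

After op 1 (delete): buffer="siy" (len 3), cursors c1@0 c2@0 c3@2, authorship ...
After op 2 (move_left): buffer="siy" (len 3), cursors c1@0 c2@0 c3@1, authorship ...
After op 3 (add_cursor(3)): buffer="siy" (len 3), cursors c1@0 c2@0 c3@1 c4@3, authorship ...
After op 4 (move_left): buffer="siy" (len 3), cursors c1@0 c2@0 c3@0 c4@2, authorship ...
After op 5 (insert('g')): buffer="gggsigy" (len 7), cursors c1@3 c2@3 c3@3 c4@6, authorship 123..4.
After op 6 (delete): buffer="siy" (len 3), cursors c1@0 c2@0 c3@0 c4@2, authorship ...
After op 7 (insert('r')): buffer="rrrsiry" (len 7), cursors c1@3 c2@3 c3@3 c4@6, authorship 123..4.
After op 8 (insert('h')): buffer="rrrhhhsirhy" (len 11), cursors c1@6 c2@6 c3@6 c4@10, authorship 123123..44.
Authorship (.=original, N=cursor N): 1 2 3 1 2 3 . . 4 4 .
Index 3: author = 1

Answer: cursor 1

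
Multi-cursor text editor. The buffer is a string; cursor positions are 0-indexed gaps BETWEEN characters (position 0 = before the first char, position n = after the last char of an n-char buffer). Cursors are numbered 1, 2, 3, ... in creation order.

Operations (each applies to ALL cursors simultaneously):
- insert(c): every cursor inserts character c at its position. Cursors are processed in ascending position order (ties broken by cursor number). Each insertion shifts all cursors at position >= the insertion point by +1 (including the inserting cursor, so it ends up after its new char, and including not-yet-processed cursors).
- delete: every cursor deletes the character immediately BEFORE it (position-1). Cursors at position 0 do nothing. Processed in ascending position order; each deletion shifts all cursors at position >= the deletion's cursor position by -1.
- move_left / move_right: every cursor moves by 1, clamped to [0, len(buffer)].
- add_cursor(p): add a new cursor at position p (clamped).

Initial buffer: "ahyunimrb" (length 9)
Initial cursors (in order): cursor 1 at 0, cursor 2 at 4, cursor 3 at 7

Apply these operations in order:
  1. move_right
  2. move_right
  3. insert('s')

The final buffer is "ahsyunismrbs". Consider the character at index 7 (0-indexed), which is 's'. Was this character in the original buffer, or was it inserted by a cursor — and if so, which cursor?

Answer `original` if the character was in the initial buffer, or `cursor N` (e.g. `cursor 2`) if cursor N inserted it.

Answer: cursor 2

Derivation:
After op 1 (move_right): buffer="ahyunimrb" (len 9), cursors c1@1 c2@5 c3@8, authorship .........
After op 2 (move_right): buffer="ahyunimrb" (len 9), cursors c1@2 c2@6 c3@9, authorship .........
After op 3 (insert('s')): buffer="ahsyunismrbs" (len 12), cursors c1@3 c2@8 c3@12, authorship ..1....2...3
Authorship (.=original, N=cursor N): . . 1 . . . . 2 . . . 3
Index 7: author = 2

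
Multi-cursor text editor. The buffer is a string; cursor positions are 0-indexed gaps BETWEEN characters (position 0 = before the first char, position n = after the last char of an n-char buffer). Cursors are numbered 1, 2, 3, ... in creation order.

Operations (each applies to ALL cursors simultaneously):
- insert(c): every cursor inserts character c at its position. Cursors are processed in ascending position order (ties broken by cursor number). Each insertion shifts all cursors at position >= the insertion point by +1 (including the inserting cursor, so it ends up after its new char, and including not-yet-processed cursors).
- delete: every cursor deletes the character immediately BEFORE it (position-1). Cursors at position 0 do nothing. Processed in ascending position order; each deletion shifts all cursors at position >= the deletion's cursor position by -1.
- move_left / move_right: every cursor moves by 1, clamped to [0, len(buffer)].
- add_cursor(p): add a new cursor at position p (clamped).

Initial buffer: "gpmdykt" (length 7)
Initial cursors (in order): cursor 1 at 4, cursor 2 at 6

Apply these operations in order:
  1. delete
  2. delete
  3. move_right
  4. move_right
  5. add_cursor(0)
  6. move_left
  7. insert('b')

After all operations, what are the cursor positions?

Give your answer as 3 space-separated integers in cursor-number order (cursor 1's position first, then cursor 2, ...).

Answer: 5 5 1

Derivation:
After op 1 (delete): buffer="gpmyt" (len 5), cursors c1@3 c2@4, authorship .....
After op 2 (delete): buffer="gpt" (len 3), cursors c1@2 c2@2, authorship ...
After op 3 (move_right): buffer="gpt" (len 3), cursors c1@3 c2@3, authorship ...
After op 4 (move_right): buffer="gpt" (len 3), cursors c1@3 c2@3, authorship ...
After op 5 (add_cursor(0)): buffer="gpt" (len 3), cursors c3@0 c1@3 c2@3, authorship ...
After op 6 (move_left): buffer="gpt" (len 3), cursors c3@0 c1@2 c2@2, authorship ...
After op 7 (insert('b')): buffer="bgpbbt" (len 6), cursors c3@1 c1@5 c2@5, authorship 3..12.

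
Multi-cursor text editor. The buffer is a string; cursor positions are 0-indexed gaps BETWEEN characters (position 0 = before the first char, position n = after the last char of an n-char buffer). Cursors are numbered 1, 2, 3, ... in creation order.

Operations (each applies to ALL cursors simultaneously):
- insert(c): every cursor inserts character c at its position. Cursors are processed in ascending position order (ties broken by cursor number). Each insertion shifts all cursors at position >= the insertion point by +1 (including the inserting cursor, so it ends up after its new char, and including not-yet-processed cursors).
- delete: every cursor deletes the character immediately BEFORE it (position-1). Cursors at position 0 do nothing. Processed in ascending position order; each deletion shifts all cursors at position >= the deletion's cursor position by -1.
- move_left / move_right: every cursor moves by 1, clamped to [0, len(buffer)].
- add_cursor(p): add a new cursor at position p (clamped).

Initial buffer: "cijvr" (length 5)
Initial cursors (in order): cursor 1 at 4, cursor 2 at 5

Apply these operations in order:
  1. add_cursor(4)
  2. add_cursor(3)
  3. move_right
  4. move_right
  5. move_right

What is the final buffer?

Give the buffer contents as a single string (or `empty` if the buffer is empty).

After op 1 (add_cursor(4)): buffer="cijvr" (len 5), cursors c1@4 c3@4 c2@5, authorship .....
After op 2 (add_cursor(3)): buffer="cijvr" (len 5), cursors c4@3 c1@4 c3@4 c2@5, authorship .....
After op 3 (move_right): buffer="cijvr" (len 5), cursors c4@4 c1@5 c2@5 c3@5, authorship .....
After op 4 (move_right): buffer="cijvr" (len 5), cursors c1@5 c2@5 c3@5 c4@5, authorship .....
After op 5 (move_right): buffer="cijvr" (len 5), cursors c1@5 c2@5 c3@5 c4@5, authorship .....

Answer: cijvr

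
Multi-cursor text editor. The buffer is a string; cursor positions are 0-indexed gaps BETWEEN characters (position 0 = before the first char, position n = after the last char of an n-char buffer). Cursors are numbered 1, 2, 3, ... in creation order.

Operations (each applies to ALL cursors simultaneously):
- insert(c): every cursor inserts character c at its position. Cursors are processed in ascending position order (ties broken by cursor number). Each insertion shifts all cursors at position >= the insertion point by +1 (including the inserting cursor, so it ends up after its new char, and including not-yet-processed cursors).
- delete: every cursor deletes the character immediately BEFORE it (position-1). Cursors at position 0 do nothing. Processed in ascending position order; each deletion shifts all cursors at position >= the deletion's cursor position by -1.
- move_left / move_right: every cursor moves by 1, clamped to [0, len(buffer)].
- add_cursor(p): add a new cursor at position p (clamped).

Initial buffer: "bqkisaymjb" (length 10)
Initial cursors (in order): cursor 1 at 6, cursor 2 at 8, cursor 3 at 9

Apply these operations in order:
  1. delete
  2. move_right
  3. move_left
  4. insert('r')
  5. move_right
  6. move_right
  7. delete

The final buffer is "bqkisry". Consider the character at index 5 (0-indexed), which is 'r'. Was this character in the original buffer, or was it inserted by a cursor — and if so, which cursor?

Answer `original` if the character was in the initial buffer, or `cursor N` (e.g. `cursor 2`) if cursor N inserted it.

Answer: cursor 1

Derivation:
After op 1 (delete): buffer="bqkisyb" (len 7), cursors c1@5 c2@6 c3@6, authorship .......
After op 2 (move_right): buffer="bqkisyb" (len 7), cursors c1@6 c2@7 c3@7, authorship .......
After op 3 (move_left): buffer="bqkisyb" (len 7), cursors c1@5 c2@6 c3@6, authorship .......
After op 4 (insert('r')): buffer="bqkisryrrb" (len 10), cursors c1@6 c2@9 c3@9, authorship .....1.23.
After op 5 (move_right): buffer="bqkisryrrb" (len 10), cursors c1@7 c2@10 c3@10, authorship .....1.23.
After op 6 (move_right): buffer="bqkisryrrb" (len 10), cursors c1@8 c2@10 c3@10, authorship .....1.23.
After op 7 (delete): buffer="bqkisry" (len 7), cursors c1@7 c2@7 c3@7, authorship .....1.
Authorship (.=original, N=cursor N): . . . . . 1 .
Index 5: author = 1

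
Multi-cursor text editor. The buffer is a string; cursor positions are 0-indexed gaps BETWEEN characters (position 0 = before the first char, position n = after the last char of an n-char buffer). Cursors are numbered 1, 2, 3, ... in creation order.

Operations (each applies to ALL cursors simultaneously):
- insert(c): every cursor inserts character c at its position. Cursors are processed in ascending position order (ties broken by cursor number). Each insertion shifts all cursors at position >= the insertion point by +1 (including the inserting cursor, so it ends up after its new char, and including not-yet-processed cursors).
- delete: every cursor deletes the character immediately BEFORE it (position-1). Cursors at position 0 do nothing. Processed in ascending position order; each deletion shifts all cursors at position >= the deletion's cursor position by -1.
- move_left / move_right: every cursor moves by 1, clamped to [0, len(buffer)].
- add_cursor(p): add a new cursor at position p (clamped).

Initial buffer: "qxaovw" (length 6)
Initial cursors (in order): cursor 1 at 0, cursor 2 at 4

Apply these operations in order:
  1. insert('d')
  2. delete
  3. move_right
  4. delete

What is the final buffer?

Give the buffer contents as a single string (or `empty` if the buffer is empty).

After op 1 (insert('d')): buffer="dqxaodvw" (len 8), cursors c1@1 c2@6, authorship 1....2..
After op 2 (delete): buffer="qxaovw" (len 6), cursors c1@0 c2@4, authorship ......
After op 3 (move_right): buffer="qxaovw" (len 6), cursors c1@1 c2@5, authorship ......
After op 4 (delete): buffer="xaow" (len 4), cursors c1@0 c2@3, authorship ....

Answer: xaow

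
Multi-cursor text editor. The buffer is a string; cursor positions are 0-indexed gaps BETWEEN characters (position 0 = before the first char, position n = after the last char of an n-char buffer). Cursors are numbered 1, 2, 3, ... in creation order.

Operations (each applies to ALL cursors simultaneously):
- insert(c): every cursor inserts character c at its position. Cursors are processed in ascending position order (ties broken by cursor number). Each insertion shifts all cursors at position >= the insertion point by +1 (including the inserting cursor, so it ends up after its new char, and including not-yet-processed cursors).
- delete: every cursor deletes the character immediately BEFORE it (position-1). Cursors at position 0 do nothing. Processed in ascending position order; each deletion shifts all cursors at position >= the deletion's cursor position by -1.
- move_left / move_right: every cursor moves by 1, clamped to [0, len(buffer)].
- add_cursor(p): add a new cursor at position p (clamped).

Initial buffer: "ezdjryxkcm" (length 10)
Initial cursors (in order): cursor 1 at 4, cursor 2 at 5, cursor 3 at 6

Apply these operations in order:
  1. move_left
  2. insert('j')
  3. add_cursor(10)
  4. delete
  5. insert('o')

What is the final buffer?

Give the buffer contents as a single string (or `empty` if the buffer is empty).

After op 1 (move_left): buffer="ezdjryxkcm" (len 10), cursors c1@3 c2@4 c3@5, authorship ..........
After op 2 (insert('j')): buffer="ezdjjjrjyxkcm" (len 13), cursors c1@4 c2@6 c3@8, authorship ...1.2.3.....
After op 3 (add_cursor(10)): buffer="ezdjjjrjyxkcm" (len 13), cursors c1@4 c2@6 c3@8 c4@10, authorship ...1.2.3.....
After op 4 (delete): buffer="ezdjrykcm" (len 9), cursors c1@3 c2@4 c3@5 c4@6, authorship .........
After op 5 (insert('o')): buffer="ezdojoroyokcm" (len 13), cursors c1@4 c2@6 c3@8 c4@10, authorship ...1.2.3.4...

Answer: ezdojoroyokcm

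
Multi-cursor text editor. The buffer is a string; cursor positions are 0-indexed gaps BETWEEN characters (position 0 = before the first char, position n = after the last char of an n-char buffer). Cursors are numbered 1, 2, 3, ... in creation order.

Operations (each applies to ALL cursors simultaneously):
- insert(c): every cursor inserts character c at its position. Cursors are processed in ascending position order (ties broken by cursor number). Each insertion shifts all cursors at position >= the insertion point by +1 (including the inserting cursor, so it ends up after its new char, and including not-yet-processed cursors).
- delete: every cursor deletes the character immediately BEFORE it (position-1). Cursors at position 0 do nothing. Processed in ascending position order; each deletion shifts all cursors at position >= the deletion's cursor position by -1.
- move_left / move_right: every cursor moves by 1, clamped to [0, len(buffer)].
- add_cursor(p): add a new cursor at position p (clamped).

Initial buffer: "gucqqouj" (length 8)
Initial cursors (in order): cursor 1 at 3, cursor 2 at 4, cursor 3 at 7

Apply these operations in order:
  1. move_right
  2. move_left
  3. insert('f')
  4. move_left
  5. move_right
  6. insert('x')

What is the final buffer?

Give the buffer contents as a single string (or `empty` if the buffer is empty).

Answer: gucfxqfxqoufxj

Derivation:
After op 1 (move_right): buffer="gucqqouj" (len 8), cursors c1@4 c2@5 c3@8, authorship ........
After op 2 (move_left): buffer="gucqqouj" (len 8), cursors c1@3 c2@4 c3@7, authorship ........
After op 3 (insert('f')): buffer="gucfqfqoufj" (len 11), cursors c1@4 c2@6 c3@10, authorship ...1.2...3.
After op 4 (move_left): buffer="gucfqfqoufj" (len 11), cursors c1@3 c2@5 c3@9, authorship ...1.2...3.
After op 5 (move_right): buffer="gucfqfqoufj" (len 11), cursors c1@4 c2@6 c3@10, authorship ...1.2...3.
After op 6 (insert('x')): buffer="gucfxqfxqoufxj" (len 14), cursors c1@5 c2@8 c3@13, authorship ...11.22...33.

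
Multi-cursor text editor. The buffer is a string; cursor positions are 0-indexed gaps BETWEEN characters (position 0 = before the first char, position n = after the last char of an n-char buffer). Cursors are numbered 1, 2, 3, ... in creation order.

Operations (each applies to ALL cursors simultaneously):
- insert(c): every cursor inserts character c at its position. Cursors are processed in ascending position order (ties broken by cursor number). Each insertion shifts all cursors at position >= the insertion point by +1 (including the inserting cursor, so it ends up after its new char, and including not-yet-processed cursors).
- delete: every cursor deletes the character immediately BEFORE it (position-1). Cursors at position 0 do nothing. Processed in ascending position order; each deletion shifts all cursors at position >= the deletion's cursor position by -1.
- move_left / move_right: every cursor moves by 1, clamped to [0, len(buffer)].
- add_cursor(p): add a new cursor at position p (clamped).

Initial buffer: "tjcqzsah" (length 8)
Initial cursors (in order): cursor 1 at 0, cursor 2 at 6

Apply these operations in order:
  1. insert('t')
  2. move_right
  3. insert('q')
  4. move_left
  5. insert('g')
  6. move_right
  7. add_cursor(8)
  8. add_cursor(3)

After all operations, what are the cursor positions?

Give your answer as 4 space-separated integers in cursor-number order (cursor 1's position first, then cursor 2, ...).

After op 1 (insert('t')): buffer="ttjcqzstah" (len 10), cursors c1@1 c2@8, authorship 1......2..
After op 2 (move_right): buffer="ttjcqzstah" (len 10), cursors c1@2 c2@9, authorship 1......2..
After op 3 (insert('q')): buffer="ttqjcqzstaqh" (len 12), cursors c1@3 c2@11, authorship 1.1.....2.2.
After op 4 (move_left): buffer="ttqjcqzstaqh" (len 12), cursors c1@2 c2@10, authorship 1.1.....2.2.
After op 5 (insert('g')): buffer="ttgqjcqzstagqh" (len 14), cursors c1@3 c2@12, authorship 1.11.....2.22.
After op 6 (move_right): buffer="ttgqjcqzstagqh" (len 14), cursors c1@4 c2@13, authorship 1.11.....2.22.
After op 7 (add_cursor(8)): buffer="ttgqjcqzstagqh" (len 14), cursors c1@4 c3@8 c2@13, authorship 1.11.....2.22.
After op 8 (add_cursor(3)): buffer="ttgqjcqzstagqh" (len 14), cursors c4@3 c1@4 c3@8 c2@13, authorship 1.11.....2.22.

Answer: 4 13 8 3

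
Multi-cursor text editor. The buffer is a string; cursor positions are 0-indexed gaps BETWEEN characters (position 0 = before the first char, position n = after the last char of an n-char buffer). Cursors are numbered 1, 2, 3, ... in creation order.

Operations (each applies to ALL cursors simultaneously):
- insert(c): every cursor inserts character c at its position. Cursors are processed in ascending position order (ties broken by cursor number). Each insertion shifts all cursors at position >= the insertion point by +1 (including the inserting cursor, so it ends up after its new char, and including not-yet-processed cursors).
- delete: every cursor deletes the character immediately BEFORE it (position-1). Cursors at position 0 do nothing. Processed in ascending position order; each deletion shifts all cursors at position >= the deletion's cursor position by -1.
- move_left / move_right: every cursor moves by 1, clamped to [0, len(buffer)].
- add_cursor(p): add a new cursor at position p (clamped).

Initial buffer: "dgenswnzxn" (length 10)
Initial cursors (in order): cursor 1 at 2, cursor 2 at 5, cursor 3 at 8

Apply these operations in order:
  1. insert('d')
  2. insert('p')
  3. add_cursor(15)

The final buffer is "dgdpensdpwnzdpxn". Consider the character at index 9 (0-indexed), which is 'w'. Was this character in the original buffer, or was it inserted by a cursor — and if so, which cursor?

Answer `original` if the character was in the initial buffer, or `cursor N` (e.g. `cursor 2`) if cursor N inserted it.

Answer: original

Derivation:
After op 1 (insert('d')): buffer="dgdensdwnzdxn" (len 13), cursors c1@3 c2@7 c3@11, authorship ..1...2...3..
After op 2 (insert('p')): buffer="dgdpensdpwnzdpxn" (len 16), cursors c1@4 c2@9 c3@14, authorship ..11...22...33..
After op 3 (add_cursor(15)): buffer="dgdpensdpwnzdpxn" (len 16), cursors c1@4 c2@9 c3@14 c4@15, authorship ..11...22...33..
Authorship (.=original, N=cursor N): . . 1 1 . . . 2 2 . . . 3 3 . .
Index 9: author = original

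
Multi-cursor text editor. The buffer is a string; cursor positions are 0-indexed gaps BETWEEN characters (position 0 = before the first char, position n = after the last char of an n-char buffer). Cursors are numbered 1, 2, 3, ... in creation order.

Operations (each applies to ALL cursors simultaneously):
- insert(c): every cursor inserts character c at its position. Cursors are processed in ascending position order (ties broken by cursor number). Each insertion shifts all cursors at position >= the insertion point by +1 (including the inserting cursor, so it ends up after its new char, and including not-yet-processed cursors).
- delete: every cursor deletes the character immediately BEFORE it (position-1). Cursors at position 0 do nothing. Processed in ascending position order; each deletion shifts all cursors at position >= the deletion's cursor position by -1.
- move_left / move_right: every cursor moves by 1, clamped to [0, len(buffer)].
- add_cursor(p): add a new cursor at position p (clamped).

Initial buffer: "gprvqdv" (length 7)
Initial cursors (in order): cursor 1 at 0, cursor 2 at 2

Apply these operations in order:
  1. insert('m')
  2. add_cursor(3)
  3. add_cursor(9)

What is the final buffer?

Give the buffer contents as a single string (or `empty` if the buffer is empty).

Answer: mgpmrvqdv

Derivation:
After op 1 (insert('m')): buffer="mgpmrvqdv" (len 9), cursors c1@1 c2@4, authorship 1..2.....
After op 2 (add_cursor(3)): buffer="mgpmrvqdv" (len 9), cursors c1@1 c3@3 c2@4, authorship 1..2.....
After op 3 (add_cursor(9)): buffer="mgpmrvqdv" (len 9), cursors c1@1 c3@3 c2@4 c4@9, authorship 1..2.....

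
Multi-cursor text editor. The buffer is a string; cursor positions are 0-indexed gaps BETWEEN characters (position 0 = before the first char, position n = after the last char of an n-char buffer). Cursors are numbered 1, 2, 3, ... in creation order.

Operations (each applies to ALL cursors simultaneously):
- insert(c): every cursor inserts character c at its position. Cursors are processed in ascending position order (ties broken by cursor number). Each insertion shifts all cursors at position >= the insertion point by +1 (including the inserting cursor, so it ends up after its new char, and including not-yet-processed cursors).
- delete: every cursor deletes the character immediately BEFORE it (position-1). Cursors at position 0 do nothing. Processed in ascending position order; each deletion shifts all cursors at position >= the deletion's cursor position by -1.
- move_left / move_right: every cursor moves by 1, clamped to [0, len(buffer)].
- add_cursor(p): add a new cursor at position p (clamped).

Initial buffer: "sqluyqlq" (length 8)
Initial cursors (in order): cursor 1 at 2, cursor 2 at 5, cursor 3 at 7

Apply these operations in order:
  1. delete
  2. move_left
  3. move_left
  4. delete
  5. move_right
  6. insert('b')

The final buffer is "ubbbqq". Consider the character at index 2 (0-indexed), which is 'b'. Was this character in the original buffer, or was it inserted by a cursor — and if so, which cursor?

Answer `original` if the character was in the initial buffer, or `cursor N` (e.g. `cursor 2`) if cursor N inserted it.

After op 1 (delete): buffer="sluqq" (len 5), cursors c1@1 c2@3 c3@4, authorship .....
After op 2 (move_left): buffer="sluqq" (len 5), cursors c1@0 c2@2 c3@3, authorship .....
After op 3 (move_left): buffer="sluqq" (len 5), cursors c1@0 c2@1 c3@2, authorship .....
After op 4 (delete): buffer="uqq" (len 3), cursors c1@0 c2@0 c3@0, authorship ...
After op 5 (move_right): buffer="uqq" (len 3), cursors c1@1 c2@1 c3@1, authorship ...
After op 6 (insert('b')): buffer="ubbbqq" (len 6), cursors c1@4 c2@4 c3@4, authorship .123..
Authorship (.=original, N=cursor N): . 1 2 3 . .
Index 2: author = 2

Answer: cursor 2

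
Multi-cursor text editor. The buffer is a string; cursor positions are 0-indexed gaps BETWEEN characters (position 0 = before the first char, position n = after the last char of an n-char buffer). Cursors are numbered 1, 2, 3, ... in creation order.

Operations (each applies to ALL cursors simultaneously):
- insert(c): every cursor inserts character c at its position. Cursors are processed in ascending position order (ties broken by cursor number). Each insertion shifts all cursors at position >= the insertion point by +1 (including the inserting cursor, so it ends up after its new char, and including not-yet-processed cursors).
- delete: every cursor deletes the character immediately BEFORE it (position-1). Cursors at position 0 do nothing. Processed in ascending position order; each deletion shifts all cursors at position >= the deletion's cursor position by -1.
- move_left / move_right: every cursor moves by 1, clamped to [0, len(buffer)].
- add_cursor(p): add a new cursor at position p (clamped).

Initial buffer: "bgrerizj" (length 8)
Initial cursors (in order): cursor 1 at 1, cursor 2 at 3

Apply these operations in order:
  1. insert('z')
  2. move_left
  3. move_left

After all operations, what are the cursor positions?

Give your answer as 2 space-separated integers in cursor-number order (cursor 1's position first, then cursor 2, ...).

After op 1 (insert('z')): buffer="bzgrzerizj" (len 10), cursors c1@2 c2@5, authorship .1..2.....
After op 2 (move_left): buffer="bzgrzerizj" (len 10), cursors c1@1 c2@4, authorship .1..2.....
After op 3 (move_left): buffer="bzgrzerizj" (len 10), cursors c1@0 c2@3, authorship .1..2.....

Answer: 0 3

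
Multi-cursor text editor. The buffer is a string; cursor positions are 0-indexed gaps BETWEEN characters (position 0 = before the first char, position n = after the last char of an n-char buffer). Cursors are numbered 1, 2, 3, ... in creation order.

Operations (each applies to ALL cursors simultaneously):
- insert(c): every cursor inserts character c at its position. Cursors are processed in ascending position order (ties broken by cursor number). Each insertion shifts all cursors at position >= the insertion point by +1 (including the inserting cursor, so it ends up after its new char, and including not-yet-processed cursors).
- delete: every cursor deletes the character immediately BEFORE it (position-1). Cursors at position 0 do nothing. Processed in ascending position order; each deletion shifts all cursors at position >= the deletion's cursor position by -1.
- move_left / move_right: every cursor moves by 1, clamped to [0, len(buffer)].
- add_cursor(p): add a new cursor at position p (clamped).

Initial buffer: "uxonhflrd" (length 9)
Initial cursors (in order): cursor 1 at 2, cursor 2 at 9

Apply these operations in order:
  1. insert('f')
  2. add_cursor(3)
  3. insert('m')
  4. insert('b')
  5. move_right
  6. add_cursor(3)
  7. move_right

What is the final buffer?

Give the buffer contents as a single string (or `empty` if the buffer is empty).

Answer: uxfmmbbonhflrdfmb

Derivation:
After op 1 (insert('f')): buffer="uxfonhflrdf" (len 11), cursors c1@3 c2@11, authorship ..1.......2
After op 2 (add_cursor(3)): buffer="uxfonhflrdf" (len 11), cursors c1@3 c3@3 c2@11, authorship ..1.......2
After op 3 (insert('m')): buffer="uxfmmonhflrdfm" (len 14), cursors c1@5 c3@5 c2@14, authorship ..113.......22
After op 4 (insert('b')): buffer="uxfmmbbonhflrdfmb" (len 17), cursors c1@7 c3@7 c2@17, authorship ..11313.......222
After op 5 (move_right): buffer="uxfmmbbonhflrdfmb" (len 17), cursors c1@8 c3@8 c2@17, authorship ..11313.......222
After op 6 (add_cursor(3)): buffer="uxfmmbbonhflrdfmb" (len 17), cursors c4@3 c1@8 c3@8 c2@17, authorship ..11313.......222
After op 7 (move_right): buffer="uxfmmbbonhflrdfmb" (len 17), cursors c4@4 c1@9 c3@9 c2@17, authorship ..11313.......222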